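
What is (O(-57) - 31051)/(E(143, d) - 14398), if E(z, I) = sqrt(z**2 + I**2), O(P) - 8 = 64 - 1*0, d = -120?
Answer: 446035642/207267555 + 30979*sqrt(34849)/207267555 ≈ 2.1799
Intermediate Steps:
O(P) = 72 (O(P) = 8 + (64 - 1*0) = 8 + (64 + 0) = 8 + 64 = 72)
E(z, I) = sqrt(I**2 + z**2)
(O(-57) - 31051)/(E(143, d) - 14398) = (72 - 31051)/(sqrt((-120)**2 + 143**2) - 14398) = -30979/(sqrt(14400 + 20449) - 14398) = -30979/(sqrt(34849) - 14398) = -30979/(-14398 + sqrt(34849))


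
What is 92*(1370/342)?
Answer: 63020/171 ≈ 368.54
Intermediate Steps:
92*(1370/342) = 92*(1370*(1/342)) = 92*(685/171) = 63020/171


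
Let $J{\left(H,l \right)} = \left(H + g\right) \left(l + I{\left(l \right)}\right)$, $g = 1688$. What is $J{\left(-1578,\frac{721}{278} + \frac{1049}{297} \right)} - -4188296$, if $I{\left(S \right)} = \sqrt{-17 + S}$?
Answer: $\frac{15721203683}{3753} + \frac{5 i \sqrt{8236995162}}{1251} \approx 4.189 \cdot 10^{6} + 362.74 i$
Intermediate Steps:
$J{\left(H,l \right)} = \left(1688 + H\right) \left(l + \sqrt{-17 + l}\right)$ ($J{\left(H,l \right)} = \left(H + 1688\right) \left(l + \sqrt{-17 + l}\right) = \left(1688 + H\right) \left(l + \sqrt{-17 + l}\right)$)
$J{\left(-1578,\frac{721}{278} + \frac{1049}{297} \right)} - -4188296 = \left(1688 \left(\frac{721}{278} + \frac{1049}{297}\right) + 1688 \sqrt{-17 + \left(\frac{721}{278} + \frac{1049}{297}\right)} - 1578 \left(\frac{721}{278} + \frac{1049}{297}\right) - 1578 \sqrt{-17 + \left(\frac{721}{278} + \frac{1049}{297}\right)}\right) - -4188296 = \left(1688 \left(721 \cdot \frac{1}{278} + 1049 \cdot \frac{1}{297}\right) + 1688 \sqrt{-17 + \left(721 \cdot \frac{1}{278} + 1049 \cdot \frac{1}{297}\right)} - 1578 \left(721 \cdot \frac{1}{278} + 1049 \cdot \frac{1}{297}\right) - 1578 \sqrt{-17 + \left(721 \cdot \frac{1}{278} + 1049 \cdot \frac{1}{297}\right)}\right) + 4188296 = \left(1688 \left(\frac{721}{278} + \frac{1049}{297}\right) + 1688 \sqrt{-17 + \left(\frac{721}{278} + \frac{1049}{297}\right)} - 1578 \left(\frac{721}{278} + \frac{1049}{297}\right) - 1578 \sqrt{-17 + \left(\frac{721}{278} + \frac{1049}{297}\right)}\right) + 4188296 = \left(1688 \cdot \frac{505759}{82566} + 1688 \sqrt{-17 + \frac{505759}{82566}} - \frac{133014617}{13761} - 1578 \sqrt{-17 + \frac{505759}{82566}}\right) + 4188296 = \left(\frac{426860596}{41283} + 1688 \sqrt{- \frac{897863}{82566}} - \frac{133014617}{13761} - 1578 \sqrt{- \frac{897863}{82566}}\right) + 4188296 = \left(\frac{426860596}{41283} + 1688 \frac{i \sqrt{8236995162}}{27522} - \frac{133014617}{13761} - 1578 \frac{i \sqrt{8236995162}}{27522}\right) + 4188296 = \left(\frac{426860596}{41283} + \frac{844 i \sqrt{8236995162}}{13761} - \frac{133014617}{13761} - \frac{263 i \sqrt{8236995162}}{4587}\right) + 4188296 = \left(\frac{2528795}{3753} + \frac{5 i \sqrt{8236995162}}{1251}\right) + 4188296 = \frac{15721203683}{3753} + \frac{5 i \sqrt{8236995162}}{1251}$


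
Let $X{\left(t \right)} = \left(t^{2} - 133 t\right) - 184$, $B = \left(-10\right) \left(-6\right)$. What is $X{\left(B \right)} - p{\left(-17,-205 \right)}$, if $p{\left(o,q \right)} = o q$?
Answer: $-8049$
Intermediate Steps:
$B = 60$
$X{\left(t \right)} = -184 + t^{2} - 133 t$
$X{\left(B \right)} - p{\left(-17,-205 \right)} = \left(-184 + 60^{2} - 7980\right) - \left(-17\right) \left(-205\right) = \left(-184 + 3600 - 7980\right) - 3485 = -4564 - 3485 = -8049$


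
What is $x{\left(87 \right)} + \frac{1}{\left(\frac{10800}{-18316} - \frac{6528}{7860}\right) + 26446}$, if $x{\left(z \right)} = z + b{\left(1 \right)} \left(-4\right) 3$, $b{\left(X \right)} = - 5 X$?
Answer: $\frac{11659127746963}{79313773794} \approx 147.0$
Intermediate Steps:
$x{\left(z \right)} = 60 + z$ ($x{\left(z \right)} = z + \left(-5\right) 1 \left(-4\right) 3 = z + \left(-5\right) \left(-4\right) 3 = z + 20 \cdot 3 = z + 60 = 60 + z$)
$x{\left(87 \right)} + \frac{1}{\left(\frac{10800}{-18316} - \frac{6528}{7860}\right) + 26446} = \left(60 + 87\right) + \frac{1}{\left(\frac{10800}{-18316} - \frac{6528}{7860}\right) + 26446} = 147 + \frac{1}{\left(10800 \left(- \frac{1}{18316}\right) - \frac{544}{655}\right) + 26446} = 147 + \frac{1}{\left(- \frac{2700}{4579} - \frac{544}{655}\right) + 26446} = 147 + \frac{1}{- \frac{4259476}{2999245} + 26446} = 147 + \frac{1}{\frac{79313773794}{2999245}} = 147 + \frac{2999245}{79313773794} = \frac{11659127746963}{79313773794}$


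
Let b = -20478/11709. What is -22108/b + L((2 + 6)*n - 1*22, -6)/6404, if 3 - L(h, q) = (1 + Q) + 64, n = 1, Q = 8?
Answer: 138146206469/10928426 ≈ 12641.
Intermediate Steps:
L(h, q) = -70 (L(h, q) = 3 - ((1 + 8) + 64) = 3 - (9 + 64) = 3 - 1*73 = 3 - 73 = -70)
b = -6826/3903 (b = -20478*1/11709 = -6826/3903 ≈ -1.7489)
-22108/b + L((2 + 6)*n - 1*22, -6)/6404 = -22108/(-6826/3903) - 70/6404 = -22108*(-3903/6826) - 70*1/6404 = 43143762/3413 - 35/3202 = 138146206469/10928426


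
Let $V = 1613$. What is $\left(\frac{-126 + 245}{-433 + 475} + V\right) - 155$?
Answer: $\frac{8765}{6} \approx 1460.8$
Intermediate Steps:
$\left(\frac{-126 + 245}{-433 + 475} + V\right) - 155 = \left(\frac{-126 + 245}{-433 + 475} + 1613\right) - 155 = \left(\frac{119}{42} + 1613\right) - 155 = \left(119 \cdot \frac{1}{42} + 1613\right) - 155 = \left(\frac{17}{6} + 1613\right) - 155 = \frac{9695}{6} - 155 = \frac{8765}{6}$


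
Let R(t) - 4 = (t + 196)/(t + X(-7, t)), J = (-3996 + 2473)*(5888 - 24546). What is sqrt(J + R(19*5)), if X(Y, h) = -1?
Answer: 3*sqrt(27898335858)/94 ≈ 5330.7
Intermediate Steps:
J = 28416134 (J = -1523*(-18658) = 28416134)
R(t) = 4 + (196 + t)/(-1 + t) (R(t) = 4 + (t + 196)/(t - 1) = 4 + (196 + t)/(-1 + t))
sqrt(J + R(19*5)) = sqrt(28416134 + (192 + 5*(19*5))/(-1 + 19*5)) = sqrt(28416134 + (192 + 5*95)/(-1 + 95)) = sqrt(28416134 + (192 + 475)/94) = sqrt(28416134 + (1/94)*667) = sqrt(28416134 + 667/94) = sqrt(2671117263/94) = 3*sqrt(27898335858)/94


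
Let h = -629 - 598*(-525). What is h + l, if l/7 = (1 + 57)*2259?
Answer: 1230475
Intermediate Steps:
h = 313321 (h = -629 + 313950 = 313321)
l = 917154 (l = 7*((1 + 57)*2259) = 7*(58*2259) = 7*131022 = 917154)
h + l = 313321 + 917154 = 1230475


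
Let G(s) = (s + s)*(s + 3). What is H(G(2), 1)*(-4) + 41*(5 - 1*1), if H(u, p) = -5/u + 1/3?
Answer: 491/3 ≈ 163.67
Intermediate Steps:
G(s) = 2*s*(3 + s) (G(s) = (2*s)*(3 + s) = 2*s*(3 + s))
H(u, p) = ⅓ - 5/u (H(u, p) = -5/u + 1*(⅓) = -5/u + ⅓ = ⅓ - 5/u)
H(G(2), 1)*(-4) + 41*(5 - 1*1) = ((-15 + 2*2*(3 + 2))/(3*((2*2*(3 + 2)))))*(-4) + 41*(5 - 1*1) = ((-15 + 2*2*5)/(3*((2*2*5))))*(-4) + 41*(5 - 1) = ((⅓)*(-15 + 20)/20)*(-4) + 41*4 = ((⅓)*(1/20)*5)*(-4) + 164 = (1/12)*(-4) + 164 = -⅓ + 164 = 491/3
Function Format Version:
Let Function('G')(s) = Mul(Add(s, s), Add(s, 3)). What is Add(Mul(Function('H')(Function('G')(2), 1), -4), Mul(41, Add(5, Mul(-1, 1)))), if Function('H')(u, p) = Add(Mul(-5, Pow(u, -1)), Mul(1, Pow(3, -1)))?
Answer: Rational(491, 3) ≈ 163.67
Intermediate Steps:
Function('G')(s) = Mul(2, s, Add(3, s)) (Function('G')(s) = Mul(Mul(2, s), Add(3, s)) = Mul(2, s, Add(3, s)))
Function('H')(u, p) = Add(Rational(1, 3), Mul(-5, Pow(u, -1))) (Function('H')(u, p) = Add(Mul(-5, Pow(u, -1)), Mul(1, Rational(1, 3))) = Add(Mul(-5, Pow(u, -1)), Rational(1, 3)) = Add(Rational(1, 3), Mul(-5, Pow(u, -1))))
Add(Mul(Function('H')(Function('G')(2), 1), -4), Mul(41, Add(5, Mul(-1, 1)))) = Add(Mul(Mul(Rational(1, 3), Pow(Mul(2, 2, Add(3, 2)), -1), Add(-15, Mul(2, 2, Add(3, 2)))), -4), Mul(41, Add(5, Mul(-1, 1)))) = Add(Mul(Mul(Rational(1, 3), Pow(Mul(2, 2, 5), -1), Add(-15, Mul(2, 2, 5))), -4), Mul(41, Add(5, -1))) = Add(Mul(Mul(Rational(1, 3), Pow(20, -1), Add(-15, 20)), -4), Mul(41, 4)) = Add(Mul(Mul(Rational(1, 3), Rational(1, 20), 5), -4), 164) = Add(Mul(Rational(1, 12), -4), 164) = Add(Rational(-1, 3), 164) = Rational(491, 3)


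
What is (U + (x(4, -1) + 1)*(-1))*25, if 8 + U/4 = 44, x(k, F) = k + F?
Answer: 3500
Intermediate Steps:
x(k, F) = F + k
U = 144 (U = -32 + 4*44 = -32 + 176 = 144)
(U + (x(4, -1) + 1)*(-1))*25 = (144 + ((-1 + 4) + 1)*(-1))*25 = (144 + (3 + 1)*(-1))*25 = (144 + 4*(-1))*25 = (144 - 4)*25 = 140*25 = 3500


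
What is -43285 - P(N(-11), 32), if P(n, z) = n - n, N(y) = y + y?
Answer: -43285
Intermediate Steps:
N(y) = 2*y
P(n, z) = 0
-43285 - P(N(-11), 32) = -43285 - 1*0 = -43285 + 0 = -43285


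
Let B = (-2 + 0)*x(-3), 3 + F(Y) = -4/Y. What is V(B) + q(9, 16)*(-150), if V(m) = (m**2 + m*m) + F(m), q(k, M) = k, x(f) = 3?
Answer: -3841/3 ≈ -1280.3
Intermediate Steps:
F(Y) = -3 - 4/Y
B = -6 (B = (-2 + 0)*3 = -2*3 = -6)
V(m) = -3 - 4/m + 2*m**2 (V(m) = (m**2 + m*m) + (-3 - 4/m) = (m**2 + m**2) + (-3 - 4/m) = 2*m**2 + (-3 - 4/m) = -3 - 4/m + 2*m**2)
V(B) + q(9, 16)*(-150) = (-3 - 4/(-6) + 2*(-6)**2) + 9*(-150) = (-3 - 4*(-1/6) + 2*36) - 1350 = (-3 + 2/3 + 72) - 1350 = 209/3 - 1350 = -3841/3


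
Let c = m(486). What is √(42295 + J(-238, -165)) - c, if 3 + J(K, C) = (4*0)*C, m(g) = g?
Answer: -486 + 2*√10573 ≈ -280.35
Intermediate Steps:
J(K, C) = -3 (J(K, C) = -3 + (4*0)*C = -3 + 0*C = -3 + 0 = -3)
c = 486
√(42295 + J(-238, -165)) - c = √(42295 - 3) - 1*486 = √42292 - 486 = 2*√10573 - 486 = -486 + 2*√10573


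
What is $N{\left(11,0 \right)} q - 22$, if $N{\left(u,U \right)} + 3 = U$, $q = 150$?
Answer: $-472$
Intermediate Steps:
$N{\left(u,U \right)} = -3 + U$
$N{\left(11,0 \right)} q - 22 = \left(-3 + 0\right) 150 - 22 = \left(-3\right) 150 - 22 = -450 - 22 = -472$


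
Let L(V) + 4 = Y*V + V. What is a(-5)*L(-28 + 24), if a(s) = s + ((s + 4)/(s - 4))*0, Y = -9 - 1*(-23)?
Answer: 320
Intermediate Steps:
Y = 14 (Y = -9 + 23 = 14)
a(s) = s (a(s) = s + ((4 + s)/(-4 + s))*0 = s + 0 = s)
L(V) = -4 + 15*V (L(V) = -4 + (14*V + V) = -4 + 15*V)
a(-5)*L(-28 + 24) = -5*(-4 + 15*(-28 + 24)) = -5*(-4 + 15*(-4)) = -5*(-4 - 60) = -5*(-64) = 320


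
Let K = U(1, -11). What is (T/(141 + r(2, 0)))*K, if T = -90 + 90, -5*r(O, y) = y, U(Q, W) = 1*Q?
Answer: 0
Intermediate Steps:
U(Q, W) = Q
r(O, y) = -y/5
K = 1
T = 0
(T/(141 + r(2, 0)))*K = (0/(141 - ⅕*0))*1 = (0/(141 + 0))*1 = (0/141)*1 = ((1/141)*0)*1 = 0*1 = 0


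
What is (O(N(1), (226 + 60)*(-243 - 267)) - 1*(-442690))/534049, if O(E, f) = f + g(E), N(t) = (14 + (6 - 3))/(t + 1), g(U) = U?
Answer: 593677/1068098 ≈ 0.55583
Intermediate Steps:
N(t) = 17/(1 + t) (N(t) = (14 + 3)/(1 + t) = 17/(1 + t))
O(E, f) = E + f (O(E, f) = f + E = E + f)
(O(N(1), (226 + 60)*(-243 - 267)) - 1*(-442690))/534049 = ((17/(1 + 1) + (226 + 60)*(-243 - 267)) - 1*(-442690))/534049 = ((17/2 + 286*(-510)) + 442690)*(1/534049) = ((17*(1/2) - 145860) + 442690)*(1/534049) = ((17/2 - 145860) + 442690)*(1/534049) = (-291703/2 + 442690)*(1/534049) = (593677/2)*(1/534049) = 593677/1068098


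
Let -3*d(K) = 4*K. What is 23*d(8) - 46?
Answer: -874/3 ≈ -291.33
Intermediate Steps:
d(K) = -4*K/3
23*d(8) - 46 = 23*(-4/3*8) - 46 = 23*(-32/3) - 46 = -736/3 - 46 = -874/3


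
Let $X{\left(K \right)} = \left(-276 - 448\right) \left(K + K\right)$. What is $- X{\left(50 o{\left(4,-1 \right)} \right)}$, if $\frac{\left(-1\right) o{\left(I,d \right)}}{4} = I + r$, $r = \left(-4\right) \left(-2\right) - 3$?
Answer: $-2606400$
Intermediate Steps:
$r = 5$ ($r = 8 - 3 = 5$)
$o{\left(I,d \right)} = -20 - 4 I$ ($o{\left(I,d \right)} = - 4 \left(I + 5\right) = - 4 \left(5 + I\right) = -20 - 4 I$)
$X{\left(K \right)} = - 1448 K$ ($X{\left(K \right)} = - 724 \cdot 2 K = - 1448 K$)
$- X{\left(50 o{\left(4,-1 \right)} \right)} = - \left(-1448\right) 50 \left(-20 - 16\right) = - \left(-1448\right) 50 \left(-36\right) = - \left(-1448\right) \left(-1800\right) = \left(-1\right) 2606400 = -2606400$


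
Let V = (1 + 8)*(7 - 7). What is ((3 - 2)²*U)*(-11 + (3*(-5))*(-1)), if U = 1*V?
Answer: 0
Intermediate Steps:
V = 0 (V = 9*0 = 0)
U = 0 (U = 1*0 = 0)
((3 - 2)²*U)*(-11 + (3*(-5))*(-1)) = ((3 - 2)²*0)*(-11 + (3*(-5))*(-1)) = (1²*0)*(-11 - 15*(-1)) = (1*0)*(-11 + 15) = 0*4 = 0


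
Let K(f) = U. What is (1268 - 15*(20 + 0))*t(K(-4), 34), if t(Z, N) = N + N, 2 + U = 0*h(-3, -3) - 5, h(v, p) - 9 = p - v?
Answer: 65824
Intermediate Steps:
h(v, p) = 9 + p - v (h(v, p) = 9 + (p - v) = 9 + p - v)
U = -7 (U = -2 + (0*(9 - 3 - 1*(-3)) - 5) = -2 + (0*(9 - 3 + 3) - 5) = -2 + (0*9 - 5) = -2 + (0 - 5) = -2 - 5 = -7)
K(f) = -7
t(Z, N) = 2*N
(1268 - 15*(20 + 0))*t(K(-4), 34) = (1268 - 15*(20 + 0))*(2*34) = (1268 - 15*20)*68 = (1268 - 300)*68 = 968*68 = 65824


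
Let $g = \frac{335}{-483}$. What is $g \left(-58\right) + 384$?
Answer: $\frac{204902}{483} \approx 424.23$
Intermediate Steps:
$g = - \frac{335}{483}$ ($g = 335 \left(- \frac{1}{483}\right) = - \frac{335}{483} \approx -0.69358$)
$g \left(-58\right) + 384 = \left(- \frac{335}{483}\right) \left(-58\right) + 384 = \frac{19430}{483} + 384 = \frac{204902}{483}$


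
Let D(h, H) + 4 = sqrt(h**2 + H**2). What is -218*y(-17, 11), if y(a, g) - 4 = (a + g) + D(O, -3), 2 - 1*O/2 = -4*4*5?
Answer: 1308 - 218*sqrt(26905) ≈ -34450.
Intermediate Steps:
O = 164 (O = 4 - 2*(-4*4)*5 = 4 - (-32)*5 = 4 - 2*(-80) = 4 + 160 = 164)
D(h, H) = -4 + sqrt(H**2 + h**2) (D(h, H) = -4 + sqrt(h**2 + H**2) = -4 + sqrt(H**2 + h**2))
y(a, g) = a + g + sqrt(26905) (y(a, g) = 4 + ((a + g) + (-4 + sqrt((-3)**2 + 164**2))) = 4 + ((a + g) + (-4 + sqrt(9 + 26896))) = 4 + ((a + g) + (-4 + sqrt(26905))) = 4 + (-4 + a + g + sqrt(26905)) = a + g + sqrt(26905))
-218*y(-17, 11) = -218*(-17 + 11 + sqrt(26905)) = -218*(-6 + sqrt(26905)) = 1308 - 218*sqrt(26905)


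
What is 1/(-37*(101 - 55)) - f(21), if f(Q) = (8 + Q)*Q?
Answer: -1036519/1702 ≈ -609.00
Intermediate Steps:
f(Q) = Q*(8 + Q)
1/(-37*(101 - 55)) - f(21) = 1/(-37*(101 - 55)) - 21*(8 + 21) = 1/(-37*46) - 21*29 = 1/(-1702) - 1*609 = -1/1702 - 609 = -1036519/1702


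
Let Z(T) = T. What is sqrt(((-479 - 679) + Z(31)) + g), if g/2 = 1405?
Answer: 3*sqrt(187) ≈ 41.024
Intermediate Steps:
g = 2810 (g = 2*1405 = 2810)
sqrt(((-479 - 679) + Z(31)) + g) = sqrt(((-479 - 679) + 31) + 2810) = sqrt((-1158 + 31) + 2810) = sqrt(-1127 + 2810) = sqrt(1683) = 3*sqrt(187)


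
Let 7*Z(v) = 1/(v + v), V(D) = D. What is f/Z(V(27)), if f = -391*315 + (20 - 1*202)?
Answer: -46625166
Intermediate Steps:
Z(v) = 1/(14*v) (Z(v) = 1/(7*(v + v)) = 1/(7*((2*v))) = (1/(2*v))/7 = 1/(14*v))
f = -123347 (f = -123165 + (20 - 202) = -123165 - 182 = -123347)
f/Z(V(27)) = -123347/((1/14)/27) = -123347/((1/14)*(1/27)) = -123347/1/378 = -123347*378 = -46625166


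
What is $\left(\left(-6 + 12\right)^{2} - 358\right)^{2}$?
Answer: $103684$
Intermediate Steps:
$\left(\left(-6 + 12\right)^{2} - 358\right)^{2} = \left(6^{2} - 358\right)^{2} = \left(36 - 358\right)^{2} = \left(-322\right)^{2} = 103684$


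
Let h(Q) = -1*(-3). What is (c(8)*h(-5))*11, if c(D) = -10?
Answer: -330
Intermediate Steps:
h(Q) = 3
(c(8)*h(-5))*11 = -10*3*11 = -30*11 = -330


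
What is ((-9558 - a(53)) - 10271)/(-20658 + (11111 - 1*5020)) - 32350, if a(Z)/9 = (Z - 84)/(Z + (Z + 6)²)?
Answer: -17906459601/553546 ≈ -32349.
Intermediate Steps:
a(Z) = 9*(-84 + Z)/(Z + (6 + Z)²) (a(Z) = 9*((Z - 84)/(Z + (Z + 6)²)) = 9*((-84 + Z)/(Z + (6 + Z)²)) = 9*(-84 + Z)/(Z + (6 + Z)²))
((-9558 - a(53)) - 10271)/(-20658 + (11111 - 1*5020)) - 32350 = ((-9558 - 9*(-84 + 53)/(53 + (6 + 53)²)) - 10271)/(-20658 + (11111 - 1*5020)) - 32350 = ((-9558 - 9*(-31)/(53 + 59²)) - 10271)/(-20658 + (11111 - 5020)) - 32350 = ((-9558 - 9*(-31)/(53 + 3481)) - 10271)/(-20658 + 6091) - 32350 = ((-9558 - 9*(-31)/3534) - 10271)/(-14567) - 32350 = ((-9558 - 9*(-31)/3534) - 10271)*(-1/14567) - 32350 = ((-9558 - 1*(-3/38)) - 10271)*(-1/14567) - 32350 = ((-9558 + 3/38) - 10271)*(-1/14567) - 32350 = (-363201/38 - 10271)*(-1/14567) - 32350 = -753499/38*(-1/14567) - 32350 = 753499/553546 - 32350 = -17906459601/553546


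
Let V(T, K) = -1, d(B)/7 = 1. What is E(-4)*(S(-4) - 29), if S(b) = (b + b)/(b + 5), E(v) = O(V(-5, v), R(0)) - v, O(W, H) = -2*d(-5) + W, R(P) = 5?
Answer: 407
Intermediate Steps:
d(B) = 7 (d(B) = 7*1 = 7)
O(W, H) = -14 + W (O(W, H) = -2*7 + W = -14 + W)
E(v) = -15 - v (E(v) = (-14 - 1) - v = -15 - v)
S(b) = 2*b/(5 + b) (S(b) = (2*b)/(5 + b) = 2*b/(5 + b))
E(-4)*(S(-4) - 29) = (-15 - 1*(-4))*(2*(-4)/(5 - 4) - 29) = (-15 + 4)*(2*(-4)/1 - 29) = -11*(2*(-4)*1 - 29) = -11*(-8 - 29) = -11*(-37) = 407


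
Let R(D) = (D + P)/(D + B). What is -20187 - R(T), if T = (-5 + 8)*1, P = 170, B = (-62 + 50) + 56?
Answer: -948962/47 ≈ -20191.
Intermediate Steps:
B = 44 (B = -12 + 56 = 44)
T = 3 (T = 3*1 = 3)
R(D) = (170 + D)/(44 + D) (R(D) = (D + 170)/(D + 44) = (170 + D)/(44 + D))
-20187 - R(T) = -20187 - (170 + 3)/(44 + 3) = -20187 - 173/47 = -948962/47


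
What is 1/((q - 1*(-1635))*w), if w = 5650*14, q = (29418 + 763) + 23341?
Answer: 1/4362918700 ≈ 2.2920e-10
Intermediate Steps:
q = 53522 (q = 30181 + 23341 = 53522)
w = 79100
1/((q - 1*(-1635))*w) = 1/((53522 - 1*(-1635))*79100) = (1/79100)/(53522 + 1635) = (1/79100)/55157 = (1/55157)*(1/79100) = 1/4362918700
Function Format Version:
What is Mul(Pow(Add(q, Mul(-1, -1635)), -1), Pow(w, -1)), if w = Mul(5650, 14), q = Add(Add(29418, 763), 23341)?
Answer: Rational(1, 4362918700) ≈ 2.2920e-10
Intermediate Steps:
q = 53522 (q = Add(30181, 23341) = 53522)
w = 79100
Mul(Pow(Add(q, Mul(-1, -1635)), -1), Pow(w, -1)) = Mul(Pow(Add(53522, Mul(-1, -1635)), -1), Pow(79100, -1)) = Mul(Pow(Add(53522, 1635), -1), Rational(1, 79100)) = Mul(Pow(55157, -1), Rational(1, 79100)) = Mul(Rational(1, 55157), Rational(1, 79100)) = Rational(1, 4362918700)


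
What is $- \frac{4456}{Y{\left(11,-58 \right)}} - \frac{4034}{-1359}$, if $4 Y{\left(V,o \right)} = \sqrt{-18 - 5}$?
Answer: $\frac{4034}{1359} + \frac{17824 i \sqrt{23}}{23} \approx 2.9684 + 3716.6 i$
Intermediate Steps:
$Y{\left(V,o \right)} = \frac{i \sqrt{23}}{4}$ ($Y{\left(V,o \right)} = \frac{\sqrt{-18 - 5}}{4} = \frac{\sqrt{-23}}{4} = \frac{i \sqrt{23}}{4}$)
$- \frac{4456}{Y{\left(11,-58 \right)}} - \frac{4034}{-1359} = - \frac{4456}{\frac{1}{4} i \sqrt{23}} - \frac{4034}{-1359} = - 4456 \left(- \frac{4 i \sqrt{23}}{23}\right) - - \frac{4034}{1359} = \frac{17824 i \sqrt{23}}{23} + \frac{4034}{1359} = \frac{4034}{1359} + \frac{17824 i \sqrt{23}}{23}$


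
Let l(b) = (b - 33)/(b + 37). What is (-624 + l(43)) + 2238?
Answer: 12913/8 ≈ 1614.1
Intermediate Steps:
l(b) = (-33 + b)/(37 + b)
(-624 + l(43)) + 2238 = (-624 + (-33 + 43)/(37 + 43)) + 2238 = (-624 + 10/80) + 2238 = (-624 + (1/80)*10) + 2238 = (-624 + 1/8) + 2238 = -4991/8 + 2238 = 12913/8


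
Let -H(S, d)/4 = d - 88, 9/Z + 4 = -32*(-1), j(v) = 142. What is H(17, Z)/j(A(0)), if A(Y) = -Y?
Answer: 2455/994 ≈ 2.4698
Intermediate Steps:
Z = 9/28 (Z = 9/(-4 - 32*(-1)) = 9/(-4 + 32) = 9/28 ≈ 0.32143)
H(S, d) = 352 - 4*d (H(S, d) = -4*(d - 88) = -4*(-88 + d) = 352 - 4*d)
H(17, Z)/j(A(0)) = (352 - 4*9/28)/142 = (352 - 9/7)*(1/142) = (2455/7)*(1/142) = 2455/994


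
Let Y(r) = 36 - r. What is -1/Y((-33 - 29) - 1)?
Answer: -1/99 ≈ -0.010101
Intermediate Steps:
-1/Y((-33 - 29) - 1) = -1/(36 - ((-33 - 29) - 1)) = -1/(36 - (-62 - 1)) = -1/(36 - 1*(-63)) = -1/(36 + 63) = -1/99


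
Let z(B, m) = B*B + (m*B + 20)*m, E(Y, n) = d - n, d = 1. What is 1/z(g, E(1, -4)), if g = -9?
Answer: -1/44 ≈ -0.022727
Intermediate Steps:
E(Y, n) = 1 - n
z(B, m) = B² + m*(20 + B*m) (z(B, m) = B² + (B*m + 20)*m = B² + (20 + B*m)*m = B² + m*(20 + B*m))
1/z(g, E(1, -4)) = 1/((-9)² + 20*(1 - 1*(-4)) - 9*(1 - 1*(-4))²) = 1/(81 + 20*(1 + 4) - 9*(1 + 4)²) = 1/(81 + 20*5 - 9*5²) = 1/(81 + 100 - 9*25) = 1/(81 + 100 - 225) = 1/(-44) = -1/44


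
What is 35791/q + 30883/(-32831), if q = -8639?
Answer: -1441852558/283627009 ≈ -5.0836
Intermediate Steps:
35791/q + 30883/(-32831) = 35791/(-8639) + 30883/(-32831) = 35791*(-1/8639) + 30883*(-1/32831) = -35791/8639 - 30883/32831 = -1441852558/283627009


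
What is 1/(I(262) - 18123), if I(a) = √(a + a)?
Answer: -18123/328442605 - 2*√131/328442605 ≈ -5.5248e-5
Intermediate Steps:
I(a) = √2*√a (I(a) = √(2*a) = √2*√a)
1/(I(262) - 18123) = 1/(√2*√262 - 18123) = 1/(2*√131 - 18123) = 1/(-18123 + 2*√131)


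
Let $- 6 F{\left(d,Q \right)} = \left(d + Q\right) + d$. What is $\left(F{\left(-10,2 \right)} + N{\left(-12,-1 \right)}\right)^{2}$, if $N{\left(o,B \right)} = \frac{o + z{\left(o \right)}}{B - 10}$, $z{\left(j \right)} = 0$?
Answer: $\frac{2025}{121} \approx 16.736$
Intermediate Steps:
$F{\left(d,Q \right)} = - \frac{d}{3} - \frac{Q}{6}$ ($F{\left(d,Q \right)} = - \frac{\left(d + Q\right) + d}{6} = - \frac{\left(Q + d\right) + d}{6} = - \frac{Q + 2 d}{6} = - \frac{d}{3} - \frac{Q}{6}$)
$N{\left(o,B \right)} = \frac{o}{-10 + B}$ ($N{\left(o,B \right)} = \frac{o + 0}{B - 10} = \frac{o}{-10 + B}$)
$\left(F{\left(-10,2 \right)} + N{\left(-12,-1 \right)}\right)^{2} = \left(\left(\left(- \frac{1}{3}\right) \left(-10\right) - \frac{1}{3}\right) - \frac{12}{-10 - 1}\right)^{2} = \left(\left(\frac{10}{3} - \frac{1}{3}\right) - \frac{12}{-11}\right)^{2} = \left(3 - - \frac{12}{11}\right)^{2} = \left(3 + \frac{12}{11}\right)^{2} = \left(\frac{45}{11}\right)^{2} = \frac{2025}{121}$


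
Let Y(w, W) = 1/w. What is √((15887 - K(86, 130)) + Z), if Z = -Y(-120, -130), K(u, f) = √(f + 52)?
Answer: √(57193230 - 3600*√182)/60 ≈ 125.99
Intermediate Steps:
K(u, f) = √(52 + f)
Z = 1/120 (Z = -1/(-120) = -1*(-1/120) = 1/120 ≈ 0.0083333)
√((15887 - K(86, 130)) + Z) = √((15887 - √(52 + 130)) + 1/120) = √((15887 - √182) + 1/120) = √(1906441/120 - √182)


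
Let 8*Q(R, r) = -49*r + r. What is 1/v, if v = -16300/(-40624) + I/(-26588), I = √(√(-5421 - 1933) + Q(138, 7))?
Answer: 1/(4075/10156 - √(-42 + I*√7354)/26588) ≈ 2.4935 + 0.00194*I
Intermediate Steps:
Q(R, r) = -6*r (Q(R, r) = (-49*r + r)/8 = (-48*r)/8 = -6*r)
I = √(-42 + I*√7354) (I = √(√(-5421 - 1933) - 6*7) = √(√(-7354) - 42) = √(I*√7354 - 42) = √(-42 + I*√7354) ≈ 5.1715 + 8.2912*I)
v = 4075/10156 - √(-42 + I*√7354)/26588 (v = -16300/(-40624) + √(-42 + I*√7354)/(-26588) = -16300*(-1/40624) + √(-42 + I*√7354)*(-1/26588) = 4075/10156 - √(-42 + I*√7354)/26588 ≈ 0.40105 - 0.00031184*I)
1/v = 1/(4075/10156 - √(-42 + I*√7354)/26588)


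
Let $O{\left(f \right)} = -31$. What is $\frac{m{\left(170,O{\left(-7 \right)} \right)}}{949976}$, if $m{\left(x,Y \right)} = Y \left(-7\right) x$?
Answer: $\frac{18445}{474988} \approx 0.038833$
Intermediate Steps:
$m{\left(x,Y \right)} = - 7 Y x$
$\frac{m{\left(170,O{\left(-7 \right)} \right)}}{949976} = \frac{\left(-7\right) \left(-31\right) 170}{949976} = 36890 \cdot \frac{1}{949976} = \frac{18445}{474988}$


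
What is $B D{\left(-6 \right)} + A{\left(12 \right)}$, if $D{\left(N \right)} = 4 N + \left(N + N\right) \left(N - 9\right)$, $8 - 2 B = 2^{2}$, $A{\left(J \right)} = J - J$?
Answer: $312$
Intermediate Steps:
$A{\left(J \right)} = 0$
$B = 2$ ($B = 4 - \frac{2^{2}}{2} = 4 - 2 = 2$)
$D{\left(N \right)} = 4 N + 2 N \left(-9 + N\right)$
$B D{\left(-6 \right)} + A{\left(12 \right)} = 2 \cdot 2 \left(-6\right) \left(-7 - 6\right) + 0 = 2 \cdot 2 \left(-6\right) \left(-13\right) + 0 = 2 \cdot 156 + 0 = 312 + 0 = 312$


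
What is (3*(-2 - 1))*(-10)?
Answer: 90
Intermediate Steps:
(3*(-2 - 1))*(-10) = (3*(-3))*(-10) = -9*(-10) = 90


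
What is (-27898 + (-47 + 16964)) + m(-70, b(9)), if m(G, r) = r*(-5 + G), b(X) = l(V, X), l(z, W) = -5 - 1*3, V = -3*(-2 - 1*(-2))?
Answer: -10381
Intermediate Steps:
V = 0 (V = -3*(-2 + 2) = -3*0 = 0)
l(z, W) = -8 (l(z, W) = -5 - 3 = -8)
b(X) = -8
(-27898 + (-47 + 16964)) + m(-70, b(9)) = (-27898 + (-47 + 16964)) - 8*(-5 - 70) = (-27898 + 16917) - 8*(-75) = -10981 + 600 = -10381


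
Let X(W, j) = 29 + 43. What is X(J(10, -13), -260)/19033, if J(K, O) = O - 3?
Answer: 72/19033 ≈ 0.0037829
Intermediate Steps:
J(K, O) = -3 + O
X(W, j) = 72
X(J(10, -13), -260)/19033 = 72/19033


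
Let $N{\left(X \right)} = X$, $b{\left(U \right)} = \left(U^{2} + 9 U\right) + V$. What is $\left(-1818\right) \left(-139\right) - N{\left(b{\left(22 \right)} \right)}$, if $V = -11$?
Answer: $252031$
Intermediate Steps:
$b{\left(U \right)} = -11 + U^{2} + 9 U$ ($b{\left(U \right)} = \left(U^{2} + 9 U\right) - 11 = -11 + U^{2} + 9 U$)
$\left(-1818\right) \left(-139\right) - N{\left(b{\left(22 \right)} \right)} = \left(-1818\right) \left(-139\right) - \left(-11 + 22^{2} + 9 \cdot 22\right) = 252702 - \left(-11 + 484 + 198\right) = 252702 - 671 = 252031$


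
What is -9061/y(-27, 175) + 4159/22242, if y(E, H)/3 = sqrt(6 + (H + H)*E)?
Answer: 4159/22242 + 9061*I*sqrt(2361)/14166 ≈ 0.18699 + 31.08*I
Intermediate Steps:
y(E, H) = 3*sqrt(6 + 2*E*H) (y(E, H) = 3*sqrt(6 + (H + H)*E) = 3*sqrt(6 + (2*H)*E) = 3*sqrt(6 + 2*E*H))
-9061/y(-27, 175) + 4159/22242 = -9061*1/(3*sqrt(6 + 2*(-27)*175)) + 4159/22242 = -9061*1/(3*sqrt(6 - 9450)) + 4159*(1/22242) = -9061*(-I*sqrt(2361)/14166) + 4159/22242 = -(-9061)*I*sqrt(2361)/14166 + 4159/22242 = 9061*I*sqrt(2361)/14166 + 4159/22242 = 4159/22242 + 9061*I*sqrt(2361)/14166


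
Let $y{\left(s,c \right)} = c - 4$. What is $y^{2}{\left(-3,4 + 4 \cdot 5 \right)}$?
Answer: $400$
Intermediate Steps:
$y{\left(s,c \right)} = -4 + c$
$y^{2}{\left(-3,4 + 4 \cdot 5 \right)} = \left(-4 + \left(4 + 4 \cdot 5\right)\right)^{2} = \left(-4 + \left(4 + 20\right)\right)^{2} = \left(-4 + 24\right)^{2} = 20^{2} = 400$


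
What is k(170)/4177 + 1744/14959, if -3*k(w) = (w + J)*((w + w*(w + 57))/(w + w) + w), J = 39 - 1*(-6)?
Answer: -891542476/187451229 ≈ -4.7561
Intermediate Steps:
J = 45 (J = 39 + 6 = 45)
k(w) = -(45 + w)*(w + (w + w*(57 + w))/(2*w))/3 (k(w) = -(w + 45)*((w + w*(w + 57))/(w + w) + w)/3 = -(45 + w)*((w + w*(57 + w))/((2*w)) + w)/3 = -(45 + w)*((w + w*(57 + w))*(1/(2*w)) + w)/3 = -(45 + w)*((w + w*(57 + w))/(2*w) + w)/3 = -(45 + w)*(w + (w + w*(57 + w))/(2*w))/3)
k(170)/4177 + 1744/14959 = (-435 - 193/6*170 - ½*170²)/4177 + 1744/14959 = (-435 - 16405/3 - ½*28900)*(1/4177) + 1744*(1/14959) = (-435 - 16405/3 - 14450)*(1/4177) + 1744/14959 = -61060/3*1/4177 + 1744/14959 = -61060/12531 + 1744/14959 = -891542476/187451229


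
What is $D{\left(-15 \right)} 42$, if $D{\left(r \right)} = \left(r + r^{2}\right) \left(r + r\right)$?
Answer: $-264600$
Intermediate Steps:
$D{\left(r \right)} = 2 r \left(r + r^{2}\right)$ ($D{\left(r \right)} = \left(r + r^{2}\right) 2 r = 2 r \left(r + r^{2}\right)$)
$D{\left(-15 \right)} 42 = 2 \left(-15\right)^{2} \left(1 - 15\right) 42 = 2 \cdot 225 \left(-14\right) 42 = \left(-6300\right) 42 = -264600$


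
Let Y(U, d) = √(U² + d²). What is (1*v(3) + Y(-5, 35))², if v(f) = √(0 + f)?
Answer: 1253 + 50*√6 ≈ 1375.5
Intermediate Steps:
v(f) = √f
(1*v(3) + Y(-5, 35))² = (1*√3 + √((-5)² + 35²))² = (√3 + √(25 + 1225))² = (√3 + √1250)² = (√3 + 25*√2)²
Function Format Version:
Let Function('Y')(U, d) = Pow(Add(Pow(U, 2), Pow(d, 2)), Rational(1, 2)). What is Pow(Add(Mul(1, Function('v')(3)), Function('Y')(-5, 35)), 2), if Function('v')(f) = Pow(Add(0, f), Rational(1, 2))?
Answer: Add(1253, Mul(50, Pow(6, Rational(1, 2)))) ≈ 1375.5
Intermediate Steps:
Function('v')(f) = Pow(f, Rational(1, 2))
Pow(Add(Mul(1, Function('v')(3)), Function('Y')(-5, 35)), 2) = Pow(Add(Mul(1, Pow(3, Rational(1, 2))), Pow(Add(Pow(-5, 2), Pow(35, 2)), Rational(1, 2))), 2) = Pow(Add(Pow(3, Rational(1, 2)), Pow(Add(25, 1225), Rational(1, 2))), 2) = Pow(Add(Pow(3, Rational(1, 2)), Pow(1250, Rational(1, 2))), 2) = Pow(Add(Pow(3, Rational(1, 2)), Mul(25, Pow(2, Rational(1, 2)))), 2)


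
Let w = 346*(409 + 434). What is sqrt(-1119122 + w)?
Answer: 2*I*sqrt(206861) ≈ 909.64*I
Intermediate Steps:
w = 291678 (w = 346*843 = 291678)
sqrt(-1119122 + w) = sqrt(-1119122 + 291678) = sqrt(-827444) = 2*I*sqrt(206861)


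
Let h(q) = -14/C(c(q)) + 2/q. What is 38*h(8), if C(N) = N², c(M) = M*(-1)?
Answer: 19/16 ≈ 1.1875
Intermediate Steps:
c(M) = -M
h(q) = -14/q² + 2/q
38*h(8) = 38*(2*(-7 + 8)/8²) = 38*(2*(1/64)*1) = 38*(1/32) = 19/16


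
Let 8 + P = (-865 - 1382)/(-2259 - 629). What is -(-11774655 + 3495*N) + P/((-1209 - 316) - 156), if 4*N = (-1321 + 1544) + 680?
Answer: 53332385152927/4854728 ≈ 1.0986e+7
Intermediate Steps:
P = -20857/2888 (P = -8 + (-865 - 1382)/(-2259 - 629) = -8 - 2247/(-2888) = -8 - 2247*(-1/2888) = -8 + 2247/2888 = -20857/2888 ≈ -7.2220)
N = 903/4 (N = ((-1321 + 1544) + 680)/4 = (223 + 680)/4 = (¼)*903 = 903/4 ≈ 225.75)
-(-11774655 + 3495*N) + P/((-1209 - 316) - 156) = -3495/(1/(-3369 + 903/4)) - 20857/(2888*((-1209 - 316) - 156)) = -3495/(1/(-12573/4)) - 20857/(2888*(-1525 - 156)) = -3495/(-4/12573) - 20857/2888/(-1681) = -3495*(-12573/4) - 20857/2888*(-1/1681) = 43942635/4 + 20857/4854728 = 53332385152927/4854728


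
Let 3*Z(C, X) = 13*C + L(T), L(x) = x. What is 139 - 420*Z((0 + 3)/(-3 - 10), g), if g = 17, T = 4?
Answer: -1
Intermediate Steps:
Z(C, X) = 4/3 + 13*C/3 (Z(C, X) = (13*C + 4)/3 = (4 + 13*C)/3 = 4/3 + 13*C/3)
139 - 420*Z((0 + 3)/(-3 - 10), g) = 139 - 420*(4/3 + 13*((0 + 3)/(-3 - 10))/3) = 139 - 420*(4/3 + 13*(3/(-13))/3) = 139 - 420*(4/3 + 13*(3*(-1/13))/3) = 139 - 420*(4/3 + (13/3)*(-3/13)) = 139 - 420*(4/3 - 1) = 139 - 420*⅓ = 139 - 140 = -1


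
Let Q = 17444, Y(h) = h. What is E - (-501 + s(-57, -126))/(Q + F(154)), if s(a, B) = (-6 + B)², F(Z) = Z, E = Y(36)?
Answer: 205535/5866 ≈ 35.038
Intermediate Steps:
E = 36
E - (-501 + s(-57, -126))/(Q + F(154)) = 36 - (-501 + (-6 - 126)²)/(17444 + 154) = 36 - (-501 + (-132)²)/17598 = 36 - (-501 + 17424)/17598 = 36 - 16923/17598 = 36 - 1*5641/5866 = 36 - 5641/5866 = 205535/5866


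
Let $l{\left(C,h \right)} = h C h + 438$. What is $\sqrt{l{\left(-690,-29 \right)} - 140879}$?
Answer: $i \sqrt{720731} \approx 848.96 i$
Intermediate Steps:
$l{\left(C,h \right)} = 438 + C h^{2}$ ($l{\left(C,h \right)} = C h h + 438 = C h^{2} + 438 = 438 + C h^{2}$)
$\sqrt{l{\left(-690,-29 \right)} - 140879} = \sqrt{\left(438 - 690 \left(-29\right)^{2}\right) - 140879} = \sqrt{\left(438 - 580290\right) - 140879} = \sqrt{-579852 - 140879} = \sqrt{-720731} = i \sqrt{720731}$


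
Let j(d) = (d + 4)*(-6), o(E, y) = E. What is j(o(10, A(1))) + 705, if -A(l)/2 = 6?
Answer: 621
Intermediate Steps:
A(l) = -12 (A(l) = -2*6 = -12)
j(d) = -24 - 6*d (j(d) = (4 + d)*(-6) = -24 - 6*d)
j(o(10, A(1))) + 705 = (-24 - 6*10) + 705 = (-24 - 60) + 705 = -84 + 705 = 621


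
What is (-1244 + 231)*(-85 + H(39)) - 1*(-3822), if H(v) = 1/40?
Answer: 3596067/40 ≈ 89902.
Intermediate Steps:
H(v) = 1/40
(-1244 + 231)*(-85 + H(39)) - 1*(-3822) = (-1244 + 231)*(-85 + 1/40) - 1*(-3822) = -1013*(-3399/40) + 3822 = 3443187/40 + 3822 = 3596067/40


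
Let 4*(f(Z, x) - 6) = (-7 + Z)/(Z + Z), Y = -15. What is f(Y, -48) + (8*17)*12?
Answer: 98291/60 ≈ 1638.2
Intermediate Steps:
f(Z, x) = 6 + (-7 + Z)/(8*Z) (f(Z, x) = 6 + ((-7 + Z)/(Z + Z))/4 = 6 + ((-7 + Z)/((2*Z)))/4 = 6 + ((-7 + Z)*(1/(2*Z)))/4 = 6 + ((-7 + Z)/(2*Z))/4 = 6 + (-7 + Z)/(8*Z))
f(Y, -48) + (8*17)*12 = (7/8)*(-1 + 7*(-15))/(-15) + (8*17)*12 = (7/8)*(-1/15)*(-1 - 105) + 136*12 = (7/8)*(-1/15)*(-106) + 1632 = 371/60 + 1632 = 98291/60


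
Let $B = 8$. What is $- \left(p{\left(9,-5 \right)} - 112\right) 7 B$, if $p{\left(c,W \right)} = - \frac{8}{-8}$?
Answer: $6216$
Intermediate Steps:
$p{\left(c,W \right)} = 1$ ($p{\left(c,W \right)} = \left(-8\right) \left(- \frac{1}{8}\right) = 1$)
$- \left(p{\left(9,-5 \right)} - 112\right) 7 B = - \left(1 - 112\right) 7 \cdot 8 = - \left(-111\right) 56 = \left(-1\right) \left(-6216\right) = 6216$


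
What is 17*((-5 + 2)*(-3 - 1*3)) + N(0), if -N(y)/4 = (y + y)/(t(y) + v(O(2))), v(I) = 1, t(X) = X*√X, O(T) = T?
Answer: 306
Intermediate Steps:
t(X) = X^(3/2)
N(y) = -8*y/(1 + y^(3/2)) (N(y) = -4*(y + y)/(y^(3/2) + 1) = -4*2*y/(1 + y^(3/2)) = -8*y/(1 + y^(3/2)))
17*((-5 + 2)*(-3 - 1*3)) + N(0) = 17*((-5 + 2)*(-3 - 1*3)) - 8*0/(1 + 0^(3/2)) = 17*(-3*(-3 - 3)) - 8*0/(1 + 0) = 17*(-3*(-6)) - 8*0/1 = 17*18 - 8*0*1 = 306 + 0 = 306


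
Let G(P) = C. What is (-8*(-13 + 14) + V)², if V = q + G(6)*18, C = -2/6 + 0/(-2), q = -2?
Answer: 256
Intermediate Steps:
C = -⅓ (C = -2*⅙ + 0*(-½) = -⅓ + 0 = -⅓ ≈ -0.33333)
G(P) = -⅓
V = -8 (V = -2 - ⅓*18 = -2 - 6 = -8)
(-8*(-13 + 14) + V)² = (-8*(-13 + 14) - 8)² = (-8*1 - 8)² = (-8 - 8)² = (-16)² = 256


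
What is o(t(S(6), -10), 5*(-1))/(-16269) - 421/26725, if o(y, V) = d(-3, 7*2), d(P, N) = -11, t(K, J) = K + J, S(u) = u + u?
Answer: -595934/39526275 ≈ -0.015077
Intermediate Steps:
S(u) = 2*u
t(K, J) = J + K
o(y, V) = -11
o(t(S(6), -10), 5*(-1))/(-16269) - 421/26725 = -11/(-16269) - 421/26725 = -11*(-1/16269) - 421*1/26725 = 1/1479 - 421/26725 = -595934/39526275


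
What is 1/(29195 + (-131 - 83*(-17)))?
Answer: 1/30475 ≈ 3.2814e-5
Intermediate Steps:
1/(29195 + (-131 - 83*(-17))) = 1/(29195 + (-131 + 1411)) = 1/(29195 + 1280) = 1/30475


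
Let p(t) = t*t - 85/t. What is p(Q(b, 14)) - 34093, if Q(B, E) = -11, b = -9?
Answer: -373607/11 ≈ -33964.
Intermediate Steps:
p(t) = t² - 85/t
p(Q(b, 14)) - 34093 = (-85 + (-11)³)/(-11) - 34093 = -(-85 - 1331)/11 - 34093 = -1/11*(-1416) - 34093 = 1416/11 - 34093 = -373607/11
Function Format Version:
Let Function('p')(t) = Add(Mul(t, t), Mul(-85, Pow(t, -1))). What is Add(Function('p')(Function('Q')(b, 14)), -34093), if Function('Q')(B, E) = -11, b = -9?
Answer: Rational(-373607, 11) ≈ -33964.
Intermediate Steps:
Function('p')(t) = Add(Pow(t, 2), Mul(-85, Pow(t, -1)))
Add(Function('p')(Function('Q')(b, 14)), -34093) = Add(Mul(Pow(-11, -1), Add(-85, Pow(-11, 3))), -34093) = Add(Mul(Rational(-1, 11), Add(-85, -1331)), -34093) = Add(Mul(Rational(-1, 11), -1416), -34093) = Add(Rational(1416, 11), -34093) = Rational(-373607, 11)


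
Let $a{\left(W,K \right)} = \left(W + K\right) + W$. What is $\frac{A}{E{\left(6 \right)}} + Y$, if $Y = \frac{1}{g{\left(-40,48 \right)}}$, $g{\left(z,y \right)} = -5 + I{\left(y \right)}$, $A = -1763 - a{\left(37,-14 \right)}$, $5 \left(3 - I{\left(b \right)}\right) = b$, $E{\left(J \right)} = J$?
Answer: $- \frac{26441}{87} \approx -303.92$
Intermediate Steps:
$a{\left(W,K \right)} = K + 2 W$ ($a{\left(W,K \right)} = \left(K + W\right) + W = K + 2 W$)
$I{\left(b \right)} = 3 - \frac{b}{5}$
$A = -1823$ ($A = -1763 - \left(-14 + 2 \cdot 37\right) = -1763 - \left(-14 + 74\right) = -1763 - 60 = -1823$)
$g{\left(z,y \right)} = -2 - \frac{y}{5}$ ($g{\left(z,y \right)} = -5 - \left(-3 + \frac{y}{5}\right) = -2 - \frac{y}{5}$)
$Y = - \frac{5}{58}$ ($Y = \frac{1}{-2 - \frac{48}{5}} = \frac{1}{- \frac{58}{5}} = - \frac{5}{58} \approx -0.086207$)
$\frac{A}{E{\left(6 \right)}} + Y = - \frac{1823}{6} - \frac{5}{58} = - \frac{26441}{87}$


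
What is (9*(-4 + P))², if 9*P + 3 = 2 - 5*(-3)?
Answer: 484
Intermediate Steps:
P = 14/9 (P = -⅓ + (2 - 5*(-3))/9 = -⅓ + (2 - 1*(-15))/9 = -⅓ + (2 + 15)/9 = -⅓ + (⅑)*17 = -⅓ + 17/9 = 14/9 ≈ 1.5556)
(9*(-4 + P))² = (9*(-4 + 14/9))² = (9*(-22/9))² = (-22)² = 484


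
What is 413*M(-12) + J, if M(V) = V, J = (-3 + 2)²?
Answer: -4955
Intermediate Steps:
J = 1 (J = (-1)² = 1)
413*M(-12) + J = 413*(-12) + 1 = -4956 + 1 = -4955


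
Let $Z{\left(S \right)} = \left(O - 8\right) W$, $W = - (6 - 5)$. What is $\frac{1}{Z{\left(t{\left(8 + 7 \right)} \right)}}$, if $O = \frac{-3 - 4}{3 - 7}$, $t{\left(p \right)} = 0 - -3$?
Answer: $\frac{4}{25} \approx 0.16$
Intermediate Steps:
$t{\left(p \right)} = 3$ ($t{\left(p \right)} = 0 + 3 = 3$)
$O = \frac{7}{4}$ ($O = - \frac{7}{-4} = \left(-7\right) \left(- \frac{1}{4}\right) = \frac{7}{4} \approx 1.75$)
$W = -1$ ($W = - (6 - 5) = \left(-1\right) 1 = -1$)
$Z{\left(S \right)} = \frac{25}{4}$ ($Z{\left(S \right)} = \left(\frac{7}{4} - 8\right) \left(-1\right) = \left(- \frac{25}{4}\right) \left(-1\right) = \frac{25}{4}$)
$\frac{1}{Z{\left(t{\left(8 + 7 \right)} \right)}} = \frac{1}{\frac{25}{4}} = \frac{4}{25}$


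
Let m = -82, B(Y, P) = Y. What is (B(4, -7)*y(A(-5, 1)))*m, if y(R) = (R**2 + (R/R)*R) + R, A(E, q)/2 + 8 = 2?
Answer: -39360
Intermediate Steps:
A(E, q) = -12 (A(E, q) = -16 + 2*2 = -16 + 4 = -12)
y(R) = R**2 + 2*R (y(R) = (R**2 + 1*R) + R = (R**2 + R) + R = (R + R**2) + R = R**2 + 2*R)
(B(4, -7)*y(A(-5, 1)))*m = (4*(-12*(2 - 12)))*(-82) = (4*(-12*(-10)))*(-82) = (4*120)*(-82) = 480*(-82) = -39360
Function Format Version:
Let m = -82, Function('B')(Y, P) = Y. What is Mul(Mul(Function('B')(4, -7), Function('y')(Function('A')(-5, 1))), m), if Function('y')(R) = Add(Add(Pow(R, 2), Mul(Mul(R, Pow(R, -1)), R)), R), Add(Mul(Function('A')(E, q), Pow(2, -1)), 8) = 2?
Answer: -39360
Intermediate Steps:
Function('A')(E, q) = -12 (Function('A')(E, q) = Add(-16, Mul(2, 2)) = Add(-16, 4) = -12)
Function('y')(R) = Add(Pow(R, 2), Mul(2, R)) (Function('y')(R) = Add(Add(Pow(R, 2), Mul(1, R)), R) = Add(Add(Pow(R, 2), R), R) = Add(Add(R, Pow(R, 2)), R) = Add(Pow(R, 2), Mul(2, R)))
Mul(Mul(Function('B')(4, -7), Function('y')(Function('A')(-5, 1))), m) = Mul(Mul(4, Mul(-12, Add(2, -12))), -82) = Mul(Mul(4, Mul(-12, -10)), -82) = Mul(Mul(4, 120), -82) = Mul(480, -82) = -39360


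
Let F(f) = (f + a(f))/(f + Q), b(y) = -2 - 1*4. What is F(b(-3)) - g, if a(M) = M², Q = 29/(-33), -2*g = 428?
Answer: 47588/227 ≈ 209.64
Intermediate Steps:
b(y) = -6 (b(y) = -2 - 4 = -6)
g = -214 (g = -½*428 = -214)
Q = -29/33 (Q = 29*(-1/33) = -29/33 ≈ -0.87879)
F(f) = (f + f²)/(-29/33 + f) (F(f) = (f + f²)/(f - 29/33) = (f + f²)/(-29/33 + f))
F(b(-3)) - g = 33*(-6)*(1 - 6)/(-29 + 33*(-6)) - 1*(-214) = 33*(-6)*(-5)/(-29 - 198) + 214 = 33*(-6)*(-5)/(-227) + 214 = 33*(-6)*(-1/227)*(-5) + 214 = -990/227 + 214 = 47588/227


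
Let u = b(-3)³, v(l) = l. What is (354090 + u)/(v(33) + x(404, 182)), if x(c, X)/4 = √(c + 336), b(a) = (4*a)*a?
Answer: -13224618/10751 + 3205968*√185/10751 ≈ 2825.9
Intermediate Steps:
b(a) = 4*a²
x(c, X) = 4*√(336 + c) (x(c, X) = 4*√(c + 336) = 4*√(336 + c))
u = 46656 (u = (4*(-3)²)³ = (4*9)³ = 36³ = 46656)
(354090 + u)/(v(33) + x(404, 182)) = (354090 + 46656)/(33 + 4*√(336 + 404)) = 400746/(33 + 4*√740) = 400746/(33 + 4*(2*√185)) = 400746/(33 + 8*√185)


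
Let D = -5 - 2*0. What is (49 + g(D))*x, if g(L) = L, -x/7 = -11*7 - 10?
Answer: 26796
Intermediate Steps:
x = 609 (x = -7*(-11*7 - 10) = -7*(-77 - 10) = -7*(-87) = 609)
D = -5 (D = -5 + 0 = -5)
(49 + g(D))*x = (49 - 5)*609 = 44*609 = 26796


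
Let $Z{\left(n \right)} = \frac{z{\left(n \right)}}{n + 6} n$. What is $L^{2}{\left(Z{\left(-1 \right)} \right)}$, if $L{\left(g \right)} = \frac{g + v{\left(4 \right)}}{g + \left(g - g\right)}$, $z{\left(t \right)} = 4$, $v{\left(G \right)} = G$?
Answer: $16$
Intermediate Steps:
$Z{\left(n \right)} = \frac{4 n}{6 + n}$ ($Z{\left(n \right)} = \frac{4}{n + 6} n = \frac{4}{6 + n} n = \frac{4 n}{6 + n}$)
$L{\left(g \right)} = \frac{4 + g}{g}$ ($L{\left(g \right)} = \frac{g + 4}{g + \left(g - g\right)} = \frac{4 + g}{g + 0} = \frac{4 + g}{g}$)
$L^{2}{\left(Z{\left(-1 \right)} \right)} = \left(\frac{4 + 4 \left(-1\right) \frac{1}{6 - 1}}{4 \left(-1\right) \frac{1}{6 - 1}}\right)^{2} = \left(\frac{4 + 4 \left(-1\right) \frac{1}{5}}{4 \left(-1\right) \frac{1}{5}}\right)^{2} = \left(\frac{4 - \frac{4}{5}}{- \frac{4}{5}}\right)^{2} = \left(\left(- \frac{5}{4}\right) \frac{16}{5}\right)^{2} = \left(-4\right)^{2} = 16$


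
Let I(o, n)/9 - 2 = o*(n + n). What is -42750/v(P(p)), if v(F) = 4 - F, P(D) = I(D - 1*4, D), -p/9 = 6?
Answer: 4275/5639 ≈ 0.75811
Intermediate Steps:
p = -54 (p = -9*6 = -54)
I(o, n) = 18 + 18*n*o (I(o, n) = 18 + 9*(o*(n + n)) = 18 + 9*(o*(2*n)) = 18 + 9*(2*n*o) = 18 + 18*n*o)
P(D) = 18 + 18*D*(-4 + D) (P(D) = 18 + 18*D*(D - 1*4) = 18 + 18*D*(D - 4) = 18 + 18*D*(-4 + D))
-42750/v(P(p)) = -42750/(4 - (18 + 18*(-54)*(-4 - 54))) = -42750/(4 - (18 + 18*(-54)*(-58))) = -42750/(4 - (18 + 56376)) = -42750/(4 - 1*56394) = -42750/(4 - 56394) = -42750/(-56390) = -42750*(-1)/56390 = -1710*(-5/11278) = 4275/5639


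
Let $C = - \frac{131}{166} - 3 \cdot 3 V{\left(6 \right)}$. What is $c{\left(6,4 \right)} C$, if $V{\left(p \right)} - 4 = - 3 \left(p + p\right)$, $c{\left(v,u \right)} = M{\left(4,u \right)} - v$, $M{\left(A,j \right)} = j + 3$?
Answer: $\frac{47677}{166} \approx 287.21$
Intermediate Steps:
$M{\left(A,j \right)} = 3 + j$
$c{\left(v,u \right)} = 3 + u - v$ ($c{\left(v,u \right)} = \left(3 + u\right) - v = 3 + u - v$)
$V{\left(p \right)} = 4 - 6 p$ ($V{\left(p \right)} = 4 - 3 \left(p + p\right) = 4 - 3 \cdot 2 p = 4 - 6 p$)
$C = \frac{47677}{166}$ ($C = - \frac{131}{166} - 3 \cdot 3 \left(4 - 36\right) = \left(-131\right) \frac{1}{166} - 9 \left(4 - 36\right) = - \frac{131}{166} - 9 \left(-32\right) = - \frac{131}{166} - -288 = - \frac{131}{166} + 288 = \frac{47677}{166} \approx 287.21$)
$c{\left(6,4 \right)} C = \left(3 + 4 - 6\right) \frac{47677}{166} = 1 \cdot \frac{47677}{166} = \frac{47677}{166}$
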